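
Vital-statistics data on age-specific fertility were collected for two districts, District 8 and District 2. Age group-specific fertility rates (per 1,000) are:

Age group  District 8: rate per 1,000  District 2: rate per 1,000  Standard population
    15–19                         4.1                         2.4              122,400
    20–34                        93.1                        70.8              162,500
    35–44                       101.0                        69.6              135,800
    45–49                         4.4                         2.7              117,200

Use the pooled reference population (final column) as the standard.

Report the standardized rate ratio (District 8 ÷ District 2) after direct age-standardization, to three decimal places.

1.385

Standard total = 537,900; weights = 0.2276, 0.3021, 0.2525, 0.2179.
District 8: 0.2276×4.1 + 0.3021×93.1 + 0.2525×101.0 + 0.2179×4.4 = 55.5160 per 1,000.
District 2: 0.2276×2.4 + 0.3021×70.8 + 0.2525×69.6 + 0.2179×2.7 = 40.0946 per 1,000.
Ratio = 55.5160 ÷ 40.0946 = 1.38463.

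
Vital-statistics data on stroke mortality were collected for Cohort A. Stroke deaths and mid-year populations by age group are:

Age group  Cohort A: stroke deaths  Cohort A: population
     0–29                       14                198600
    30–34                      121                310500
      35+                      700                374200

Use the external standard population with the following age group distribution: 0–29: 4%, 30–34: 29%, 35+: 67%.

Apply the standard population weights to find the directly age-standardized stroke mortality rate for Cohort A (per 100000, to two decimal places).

Age-specific rates per 100000 for Cohort A: 7.05, 38.97, 187.07.
Standard weights: 0.04, 0.29, 0.67.
Standardized rate: 0.0400×7.05 + 0.2900×38.97 + 0.6700×187.07 = 136.9171 per 100000.

136.92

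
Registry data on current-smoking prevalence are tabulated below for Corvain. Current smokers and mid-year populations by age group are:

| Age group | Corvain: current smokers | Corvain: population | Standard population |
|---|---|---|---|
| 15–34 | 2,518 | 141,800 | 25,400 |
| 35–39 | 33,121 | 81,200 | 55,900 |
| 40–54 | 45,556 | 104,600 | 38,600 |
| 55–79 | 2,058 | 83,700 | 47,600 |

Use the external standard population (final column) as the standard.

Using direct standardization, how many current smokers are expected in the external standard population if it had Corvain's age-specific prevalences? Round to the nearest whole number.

Age-specific rates per 1,000 for Corvain: 17.757, 407.894, 435.526, 24.588.
Expected current smokers = Σ (standard pop × age-specific rate ÷ 1,000)
= 25,400×17.757/1,000 + 55,900×407.894/1,000 + 38,600×435.526/1,000 + 47,600×24.588/1,000
= 451.04 + 22801.28 + 16811.30 + 1170.38 = 41233.99.

41234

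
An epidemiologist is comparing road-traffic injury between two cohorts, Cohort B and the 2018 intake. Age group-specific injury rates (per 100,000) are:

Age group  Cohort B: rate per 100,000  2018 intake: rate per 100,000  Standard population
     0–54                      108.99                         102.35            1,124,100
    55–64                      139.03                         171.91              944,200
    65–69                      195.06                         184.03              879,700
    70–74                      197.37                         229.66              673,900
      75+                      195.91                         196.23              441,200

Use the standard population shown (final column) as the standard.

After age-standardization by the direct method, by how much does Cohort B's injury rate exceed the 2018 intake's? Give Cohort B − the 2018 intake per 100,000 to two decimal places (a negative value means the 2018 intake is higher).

-8.81

Standard total = 4,063,100; weights = 0.2767, 0.2324, 0.2165, 0.1659, 0.1086.
Cohort B: 0.2767×108.99 + 0.2324×139.03 + 0.2165×195.06 + 0.1659×197.37 + 0.1086×195.91 = 158.7028 per 100,000.
The 2018 intake: 0.2767×102.35 + 0.2324×171.91 + 0.2165×184.03 + 0.1659×229.66 + 0.1086×196.23 = 167.5087 per 100,000.
Difference = 158.7028 − 167.5087 = -8.8060.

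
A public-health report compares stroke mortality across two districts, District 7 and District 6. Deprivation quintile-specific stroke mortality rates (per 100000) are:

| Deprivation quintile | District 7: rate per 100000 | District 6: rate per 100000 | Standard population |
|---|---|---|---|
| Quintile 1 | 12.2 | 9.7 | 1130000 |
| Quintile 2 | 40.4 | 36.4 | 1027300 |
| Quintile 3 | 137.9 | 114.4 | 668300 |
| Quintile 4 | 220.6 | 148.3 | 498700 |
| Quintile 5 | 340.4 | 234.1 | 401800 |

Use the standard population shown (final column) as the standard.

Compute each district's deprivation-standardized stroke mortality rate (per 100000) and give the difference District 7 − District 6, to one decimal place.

27.2

Standard total = 3726100; weights = 0.3033, 0.2757, 0.1794, 0.1338, 0.1078.
District 7: 0.3033×12.2 + 0.2757×40.4 + 0.1794×137.9 + 0.1338×220.6 + 0.1078×340.4 = 105.8032 per 100000.
District 6: 0.3033×9.7 + 0.2757×36.4 + 0.1794×114.4 + 0.1338×148.3 + 0.1078×234.1 = 78.5880 per 100000.
Difference = 105.8032 − 78.5880 = 27.2152.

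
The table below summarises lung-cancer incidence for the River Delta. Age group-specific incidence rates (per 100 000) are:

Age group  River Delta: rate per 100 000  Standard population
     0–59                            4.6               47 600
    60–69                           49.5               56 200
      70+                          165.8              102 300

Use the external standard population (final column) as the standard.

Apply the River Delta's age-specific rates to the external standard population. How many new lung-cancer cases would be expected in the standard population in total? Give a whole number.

200

Expected new lung-cancer cases = Σ (standard pop × age-specific rate ÷ 100 000)
= 47 600×4.6/100 000 + 56 200×49.5/100 000 + 102 300×165.8/100 000
= 2.19 + 27.82 + 169.61 = 199.62.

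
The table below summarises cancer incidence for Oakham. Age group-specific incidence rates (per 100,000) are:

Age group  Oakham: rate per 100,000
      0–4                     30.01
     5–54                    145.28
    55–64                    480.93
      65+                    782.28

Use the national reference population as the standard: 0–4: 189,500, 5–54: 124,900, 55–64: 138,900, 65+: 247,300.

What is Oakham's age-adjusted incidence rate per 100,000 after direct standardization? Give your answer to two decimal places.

405.50

Standard total = 700,600; weights = 0.2705, 0.1783, 0.1983, 0.3530.
Standardized rate: 0.2705×30.01 + 0.1783×145.28 + 0.1983×480.93 + 0.3530×782.28 = 405.4973 per 100,000.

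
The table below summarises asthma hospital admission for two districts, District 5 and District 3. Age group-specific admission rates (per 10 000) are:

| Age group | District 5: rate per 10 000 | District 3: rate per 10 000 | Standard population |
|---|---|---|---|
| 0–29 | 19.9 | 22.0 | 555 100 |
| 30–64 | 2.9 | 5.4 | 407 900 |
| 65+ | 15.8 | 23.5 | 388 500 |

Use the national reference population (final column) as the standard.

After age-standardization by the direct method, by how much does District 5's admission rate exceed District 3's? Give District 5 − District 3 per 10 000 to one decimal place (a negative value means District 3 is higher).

-3.8

Standard total = 1 351 500; weights = 0.4107, 0.3018, 0.2875.
District 5: 0.4107×19.9 + 0.3018×2.9 + 0.2875×15.8 = 13.5906 per 10 000.
District 3: 0.4107×22.0 + 0.3018×5.4 + 0.2875×23.5 = 17.4211 per 10 000.
Difference = 13.5906 − 17.4211 = -3.8305.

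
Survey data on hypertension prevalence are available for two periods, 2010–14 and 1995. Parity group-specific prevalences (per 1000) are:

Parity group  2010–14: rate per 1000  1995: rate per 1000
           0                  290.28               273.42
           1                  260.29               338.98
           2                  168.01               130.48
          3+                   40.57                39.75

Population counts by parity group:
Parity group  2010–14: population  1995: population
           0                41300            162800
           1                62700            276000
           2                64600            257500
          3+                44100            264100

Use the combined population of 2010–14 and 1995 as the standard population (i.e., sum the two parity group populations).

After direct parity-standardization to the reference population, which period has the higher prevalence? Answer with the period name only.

Combined standard total = 1173100; weights = 0.1740, 0.2887, 0.2746, 0.2627.
2010–14: 0.1740×290.28 + 0.2887×260.29 + 0.2746×168.01 + 0.2627×40.57 = 182.4449 per 1000.
1995: 0.1740×273.42 + 0.2887×338.98 + 0.2746×130.48 + 0.2627×39.75 = 191.7109 per 1000.
The crude rates (192.53 vs 189.68) would put 2010–14 higher, but that reflects its parity composition; once standardized to a common parity structure, 1995 has the higher underlying rate.

1995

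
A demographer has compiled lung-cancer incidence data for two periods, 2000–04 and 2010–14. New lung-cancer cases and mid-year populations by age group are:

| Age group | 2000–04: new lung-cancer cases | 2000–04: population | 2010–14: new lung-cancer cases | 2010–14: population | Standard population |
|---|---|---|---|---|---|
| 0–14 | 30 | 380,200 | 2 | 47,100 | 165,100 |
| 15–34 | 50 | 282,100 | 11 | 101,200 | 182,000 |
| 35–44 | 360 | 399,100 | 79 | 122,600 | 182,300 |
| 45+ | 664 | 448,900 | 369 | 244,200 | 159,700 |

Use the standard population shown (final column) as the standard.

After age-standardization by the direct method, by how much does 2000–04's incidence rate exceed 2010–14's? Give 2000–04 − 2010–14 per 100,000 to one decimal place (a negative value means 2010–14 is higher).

8.8

Age-specific rates per 100,000 for 2000–04: 7.89, 17.72, 90.20, 147.92.
For 2010–14: 4.25, 10.87, 64.44, 151.11.
Standard total = 689,100; weights = 0.2396, 0.2641, 0.2645, 0.2318.
2000–04: 0.2396×7.89 + 0.2641×17.72 + 0.2645×90.20 + 0.2318×147.92 = 64.7147 per 100,000.
2010–14: 0.2396×4.25 + 0.2641×10.87 + 0.2645×64.44 + 0.2318×151.11 = 55.9538 per 100,000.
Difference = 64.7147 − 55.9538 = 8.7609.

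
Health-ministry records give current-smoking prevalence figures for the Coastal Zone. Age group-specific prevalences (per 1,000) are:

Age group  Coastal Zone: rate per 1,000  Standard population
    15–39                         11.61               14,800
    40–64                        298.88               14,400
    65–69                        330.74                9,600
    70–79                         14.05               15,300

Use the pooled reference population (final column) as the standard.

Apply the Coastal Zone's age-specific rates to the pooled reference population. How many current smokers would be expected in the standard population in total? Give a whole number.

7866

Expected current smokers = Σ (standard pop × age-specific rate ÷ 1,000)
= 14,800×11.61/1,000 + 14,400×298.88/1,000 + 9,600×330.74/1,000 + 15,300×14.05/1,000
= 171.83 + 4303.87 + 3175.10 + 214.97 = 7865.77.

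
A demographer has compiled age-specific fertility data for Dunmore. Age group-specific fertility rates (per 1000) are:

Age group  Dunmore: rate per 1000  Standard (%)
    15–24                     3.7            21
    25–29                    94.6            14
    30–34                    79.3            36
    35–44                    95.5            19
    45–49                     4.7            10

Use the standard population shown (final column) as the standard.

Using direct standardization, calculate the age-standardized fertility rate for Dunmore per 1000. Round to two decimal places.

Standard weights: 0.21, 0.14, 0.36, 0.19, 0.10.
Standardized rate: 0.2100×3.7 + 0.1400×94.6 + 0.3600×79.3 + 0.1900×95.5 + 0.1000×4.7 = 61.1840 per 1000.

61.18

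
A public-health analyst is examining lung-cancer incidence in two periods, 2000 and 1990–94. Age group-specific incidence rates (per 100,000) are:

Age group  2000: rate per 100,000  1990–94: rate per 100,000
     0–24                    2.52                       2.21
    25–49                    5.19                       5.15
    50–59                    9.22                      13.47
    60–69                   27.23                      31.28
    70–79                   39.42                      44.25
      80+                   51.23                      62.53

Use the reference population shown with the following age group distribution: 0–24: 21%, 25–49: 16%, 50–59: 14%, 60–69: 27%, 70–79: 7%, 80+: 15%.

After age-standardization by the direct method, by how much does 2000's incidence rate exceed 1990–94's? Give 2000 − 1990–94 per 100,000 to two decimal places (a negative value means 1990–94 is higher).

-3.65

Standard weights: 0.21, 0.16, 0.14, 0.27, 0.07, 0.15.
2000: 0.2100×2.52 + 0.1600×5.19 + 0.1400×9.22 + 0.2700×27.23 + 0.0700×39.42 + 0.1500×51.23 = 20.4464 per 100,000.
1990–94: 0.2100×2.21 + 0.1600×5.15 + 0.1400×13.47 + 0.2700×31.28 + 0.0700×44.25 + 0.1500×62.53 = 24.0965 per 100,000.
Difference = 20.4464 − 24.0965 = -3.6501.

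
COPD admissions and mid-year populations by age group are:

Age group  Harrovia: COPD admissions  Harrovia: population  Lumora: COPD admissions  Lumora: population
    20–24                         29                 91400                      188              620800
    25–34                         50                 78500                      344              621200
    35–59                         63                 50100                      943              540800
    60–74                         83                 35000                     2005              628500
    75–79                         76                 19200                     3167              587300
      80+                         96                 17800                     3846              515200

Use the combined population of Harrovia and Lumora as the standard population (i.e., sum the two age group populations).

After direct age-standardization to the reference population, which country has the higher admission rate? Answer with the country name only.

Age-specific rates per 10000 for Harrovia: 3.17, 6.37, 12.57, 23.71, 39.58, 53.93.
For Lumora: 3.03, 5.54, 17.44, 31.90, 53.92, 74.65.
Combined standard total = 3805800; weights = 0.1871, 0.1839, 0.1553, 0.1743, 0.1594, 0.1400.
Harrovia: 0.1871×3.17 + 0.1839×6.37 + 0.1553×12.57 + 0.1743×23.71 + 0.1594×39.58 + 0.1400×53.93 = 21.7128 per 10000.
Lumora: 0.1871×3.03 + 0.1839×5.54 + 0.1553×17.44 + 0.1743×31.90 + 0.1594×53.92 + 0.1400×74.65 = 28.9021 per 10000.

Lumora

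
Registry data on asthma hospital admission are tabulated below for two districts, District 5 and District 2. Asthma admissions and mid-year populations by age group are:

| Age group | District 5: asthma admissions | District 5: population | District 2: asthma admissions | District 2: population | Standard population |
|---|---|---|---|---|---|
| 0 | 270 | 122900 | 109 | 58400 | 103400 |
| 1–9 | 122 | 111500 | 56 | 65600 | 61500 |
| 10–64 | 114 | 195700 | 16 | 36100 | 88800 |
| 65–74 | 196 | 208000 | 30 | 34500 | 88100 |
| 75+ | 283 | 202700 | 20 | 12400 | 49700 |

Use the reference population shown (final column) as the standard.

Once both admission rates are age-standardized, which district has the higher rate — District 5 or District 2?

Age-specific rates per 10000 for District 5: 21.97, 10.94, 5.83, 9.42, 13.96.
For District 2: 18.66, 8.54, 4.43, 8.70, 16.13.
Standard total = 391500; weights = 0.2641, 0.1571, 0.2268, 0.2250, 0.1269.
District 5: 0.2641×21.97 + 0.1571×10.94 + 0.2268×5.83 + 0.2250×9.42 + 0.1269×13.96 = 12.7353 per 10000.
District 2: 0.2641×18.66 + 0.1571×8.54 + 0.2268×4.43 + 0.2250×8.70 + 0.1269×16.13 = 11.2801 per 10000.

District 5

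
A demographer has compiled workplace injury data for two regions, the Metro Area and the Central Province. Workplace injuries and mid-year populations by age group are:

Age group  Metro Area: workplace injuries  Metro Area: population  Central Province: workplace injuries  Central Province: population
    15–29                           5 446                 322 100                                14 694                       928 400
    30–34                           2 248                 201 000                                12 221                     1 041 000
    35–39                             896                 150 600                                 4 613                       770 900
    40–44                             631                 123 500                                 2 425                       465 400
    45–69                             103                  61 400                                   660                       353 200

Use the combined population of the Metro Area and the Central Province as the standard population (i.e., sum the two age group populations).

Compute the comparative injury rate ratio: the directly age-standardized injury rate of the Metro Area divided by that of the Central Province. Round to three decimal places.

1.011

Age-specific rates per 10 000 for the Metro Area: 169.08, 111.84, 59.50, 51.09, 16.78.
For the Central Province: 158.27, 117.40, 59.84, 52.11, 18.69.
Combined standard total = 4 417 500; weights = 0.2831, 0.2812, 0.2086, 0.1333, 0.0939.
The Metro Area: 0.2831×169.08 + 0.2812×111.84 + 0.2086×59.50 + 0.1333×51.09 + 0.0939×16.78 = 100.1034 per 10 000.
The Central Province: 0.2831×158.27 + 0.2812×117.40 + 0.2086×59.84 + 0.1333×52.11 + 0.0939×18.69 = 98.9927 per 10 000.
Ratio = 100.1034 ÷ 98.9927 = 1.01122.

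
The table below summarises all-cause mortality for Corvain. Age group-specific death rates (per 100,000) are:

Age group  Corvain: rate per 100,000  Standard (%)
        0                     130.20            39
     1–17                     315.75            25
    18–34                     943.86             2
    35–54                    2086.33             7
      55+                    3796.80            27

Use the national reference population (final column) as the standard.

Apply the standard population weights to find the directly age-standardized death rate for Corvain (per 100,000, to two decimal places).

Standard weights: 0.39, 0.25, 0.02, 0.07, 0.27.
Standardized rate: 0.3900×130.20 + 0.2500×315.75 + 0.0200×943.86 + 0.0700×2086.33 + 0.2700×3796.80 = 1319.7718 per 100,000.

1319.77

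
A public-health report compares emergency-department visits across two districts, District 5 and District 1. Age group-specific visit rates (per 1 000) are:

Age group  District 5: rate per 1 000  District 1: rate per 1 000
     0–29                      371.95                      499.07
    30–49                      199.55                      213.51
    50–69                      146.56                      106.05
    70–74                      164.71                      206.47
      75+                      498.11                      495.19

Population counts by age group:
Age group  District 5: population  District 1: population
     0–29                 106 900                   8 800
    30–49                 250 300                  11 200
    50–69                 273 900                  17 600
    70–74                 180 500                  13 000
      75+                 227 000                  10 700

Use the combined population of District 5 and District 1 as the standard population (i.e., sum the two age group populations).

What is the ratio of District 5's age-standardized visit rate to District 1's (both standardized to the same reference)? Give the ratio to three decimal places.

0.954

Combined standard total = 1 099 900; weights = 0.1052, 0.2377, 0.2650, 0.1759, 0.2161.
District 5: 0.1052×371.95 + 0.2377×199.55 + 0.2650×146.56 + 0.1759×164.71 + 0.2161×498.11 = 262.0341 per 1 000.
District 1: 0.1052×499.07 + 0.2377×213.51 + 0.2650×106.05 + 0.1759×206.47 + 0.2161×495.19 = 274.7045 per 1 000.
Ratio = 262.0341 ÷ 274.7045 = 0.95388.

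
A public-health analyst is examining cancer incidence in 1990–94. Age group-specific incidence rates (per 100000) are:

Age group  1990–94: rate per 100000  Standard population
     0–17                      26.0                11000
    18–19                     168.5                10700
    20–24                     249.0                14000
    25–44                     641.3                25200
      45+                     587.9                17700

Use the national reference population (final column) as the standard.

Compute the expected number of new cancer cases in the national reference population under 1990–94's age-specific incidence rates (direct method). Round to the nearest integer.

Expected new cancer cases = Σ (standard pop × age-specific rate ÷ 100000)
= 11000×26.0/100000 + 10700×168.5/100000 + 14000×249.0/100000 + 25200×641.3/100000 + 17700×587.9/100000
= 2.86 + 18.03 + 34.86 + 161.61 + 104.06 = 321.42.

321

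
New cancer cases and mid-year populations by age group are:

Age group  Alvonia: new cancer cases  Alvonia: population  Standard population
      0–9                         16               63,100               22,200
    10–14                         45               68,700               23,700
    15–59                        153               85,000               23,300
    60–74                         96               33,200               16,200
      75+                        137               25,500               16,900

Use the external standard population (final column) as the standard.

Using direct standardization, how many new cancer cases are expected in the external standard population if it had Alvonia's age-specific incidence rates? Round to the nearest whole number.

Age-specific rates per 100,000 for Alvonia: 25.36, 65.50, 180.00, 289.16, 537.25.
Expected new cancer cases = Σ (standard pop × age-specific rate ÷ 100,000)
= 22,200×25.36/100,000 + 23,700×65.50/100,000 + 23,300×180.00/100,000 + 16,200×289.16/100,000 + 16,900×537.25/100,000
= 5.63 + 15.52 + 41.94 + 46.84 + 90.80 = 200.73.

201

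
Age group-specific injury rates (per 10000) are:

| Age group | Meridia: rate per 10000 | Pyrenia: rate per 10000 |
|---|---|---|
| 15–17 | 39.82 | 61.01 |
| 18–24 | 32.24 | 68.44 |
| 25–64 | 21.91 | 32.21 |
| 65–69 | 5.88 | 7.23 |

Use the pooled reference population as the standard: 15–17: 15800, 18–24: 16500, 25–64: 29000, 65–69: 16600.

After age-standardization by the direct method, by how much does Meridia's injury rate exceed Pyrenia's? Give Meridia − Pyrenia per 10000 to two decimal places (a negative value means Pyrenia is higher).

Standard total = 77900; weights = 0.2028, 0.2118, 0.3723, 0.2131.
Meridia: 0.2028×39.82 + 0.2118×32.24 + 0.3723×21.91 + 0.2131×5.88 = 24.3147 per 10000.
Pyrenia: 0.2028×61.01 + 0.2118×68.44 + 0.3723×32.21 + 0.2131×7.23 = 40.4021 per 10000.
Difference = 24.3147 − 40.4021 = -16.0874.

-16.09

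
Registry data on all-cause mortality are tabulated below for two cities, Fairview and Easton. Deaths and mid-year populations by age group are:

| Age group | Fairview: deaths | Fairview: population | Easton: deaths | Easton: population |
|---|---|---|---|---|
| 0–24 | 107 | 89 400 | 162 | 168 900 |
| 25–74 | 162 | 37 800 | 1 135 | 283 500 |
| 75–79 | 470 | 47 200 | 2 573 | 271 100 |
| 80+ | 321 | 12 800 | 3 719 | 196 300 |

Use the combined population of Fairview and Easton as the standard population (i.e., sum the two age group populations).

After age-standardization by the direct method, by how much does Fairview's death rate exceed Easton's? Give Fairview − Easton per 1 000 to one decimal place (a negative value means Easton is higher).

1.4

Age-specific rates per 1 000 for Fairview: 1.197, 4.286, 9.958, 25.078.
For Easton: 0.959, 4.004, 9.491, 18.945.
Combined standard total = 1 107 000; weights = 0.2333, 0.2902, 0.2875, 0.1889.
Fairview: 0.2333×1.197 + 0.2902×4.286 + 0.2875×9.958 + 0.1889×25.078 = 9.1233 per 1 000.
Easton: 0.2333×0.959 + 0.2902×4.004 + 0.2875×9.491 + 0.1889×18.945 = 7.6934 per 1 000.
Difference = 9.1233 − 7.6934 = 1.4299.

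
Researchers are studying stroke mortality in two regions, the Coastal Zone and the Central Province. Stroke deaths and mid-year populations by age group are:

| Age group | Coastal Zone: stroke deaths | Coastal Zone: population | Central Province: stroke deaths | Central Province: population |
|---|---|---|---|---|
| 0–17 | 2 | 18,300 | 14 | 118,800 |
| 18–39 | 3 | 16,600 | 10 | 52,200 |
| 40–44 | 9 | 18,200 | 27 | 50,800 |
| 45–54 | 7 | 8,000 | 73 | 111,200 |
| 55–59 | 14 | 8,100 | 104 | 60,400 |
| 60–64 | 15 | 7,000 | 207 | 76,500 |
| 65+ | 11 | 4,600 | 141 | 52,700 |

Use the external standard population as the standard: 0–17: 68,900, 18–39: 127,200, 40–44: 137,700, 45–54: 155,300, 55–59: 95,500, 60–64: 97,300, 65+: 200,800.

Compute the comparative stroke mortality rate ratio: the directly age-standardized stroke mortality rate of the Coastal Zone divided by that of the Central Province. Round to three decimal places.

0.928

Age-specific rates per 100,000 for the Coastal Zone: 10.93, 18.07, 49.45, 87.50, 172.84, 214.29, 239.13.
For the Central Province: 11.78, 19.16, 53.15, 65.65, 172.19, 270.59, 267.55.
Standard total = 882,700; weights = 0.0781, 0.1441, 0.1560, 0.1759, 0.1082, 0.1102, 0.2275.
The Coastal Zone: 0.0781×10.93 + 0.1441×18.07 + 0.1560×49.45 + 0.1759×87.50 + 0.1082×172.84 + 0.1102×214.29 + 0.2275×239.13 = 123.2848 per 100,000.
The Central Province: 0.0781×11.78 + 0.1441×19.16 + 0.1560×53.15 + 0.1759×65.65 + 0.1082×172.19 + 0.1102×270.59 + 0.2275×267.55 = 132.8412 per 100,000.
Ratio = 123.2848 ÷ 132.8412 = 0.92806.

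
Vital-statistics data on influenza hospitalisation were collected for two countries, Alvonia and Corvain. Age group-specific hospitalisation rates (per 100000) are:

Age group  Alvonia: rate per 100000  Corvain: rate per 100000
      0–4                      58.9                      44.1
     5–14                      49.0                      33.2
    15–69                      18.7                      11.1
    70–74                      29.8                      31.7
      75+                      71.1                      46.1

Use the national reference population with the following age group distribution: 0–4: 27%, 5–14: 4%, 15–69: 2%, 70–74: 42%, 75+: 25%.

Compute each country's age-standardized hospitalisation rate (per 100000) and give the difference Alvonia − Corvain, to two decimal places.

Standard weights: 0.27, 0.04, 0.02, 0.42, 0.25.
Alvonia: 0.2700×58.9 + 0.0400×49.0 + 0.0200×18.7 + 0.4200×29.8 + 0.2500×71.1 = 48.5280 per 100000.
Corvain: 0.2700×44.1 + 0.0400×33.2 + 0.0200×11.1 + 0.4200×31.7 + 0.2500×46.1 = 38.2960 per 100000.
Difference = 48.5280 − 38.2960 = 10.2320.

10.23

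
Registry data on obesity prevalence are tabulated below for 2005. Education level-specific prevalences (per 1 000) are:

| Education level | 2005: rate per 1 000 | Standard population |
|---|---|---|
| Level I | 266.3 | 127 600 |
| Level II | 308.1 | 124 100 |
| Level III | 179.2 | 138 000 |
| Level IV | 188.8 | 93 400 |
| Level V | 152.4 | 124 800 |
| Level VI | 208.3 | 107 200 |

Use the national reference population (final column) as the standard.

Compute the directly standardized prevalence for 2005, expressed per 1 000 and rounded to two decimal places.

Standard total = 715 100; weights = 0.1784, 0.1735, 0.1930, 0.1306, 0.1745, 0.1499.
Standardized rate: 0.1784×266.3 + 0.1735×308.1 + 0.1930×179.2 + 0.1306×188.8 + 0.1745×152.4 + 0.1499×208.3 = 218.0505 per 1 000.

218.05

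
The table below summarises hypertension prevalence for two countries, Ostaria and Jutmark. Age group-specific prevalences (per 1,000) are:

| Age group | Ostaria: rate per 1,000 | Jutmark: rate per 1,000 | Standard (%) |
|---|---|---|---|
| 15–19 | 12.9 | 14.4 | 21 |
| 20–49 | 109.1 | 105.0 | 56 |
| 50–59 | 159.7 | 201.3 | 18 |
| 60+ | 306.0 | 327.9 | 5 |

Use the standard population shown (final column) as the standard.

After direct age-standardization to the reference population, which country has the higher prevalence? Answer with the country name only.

Jutmark

Standard weights: 0.21, 0.56, 0.18, 0.05.
Ostaria: 0.2100×12.9 + 0.5600×109.1 + 0.1800×159.7 + 0.0500×306.0 = 107.8510 per 1,000.
Jutmark: 0.2100×14.4 + 0.5600×105.0 + 0.1800×201.3 + 0.0500×327.9 = 114.4530 per 1,000.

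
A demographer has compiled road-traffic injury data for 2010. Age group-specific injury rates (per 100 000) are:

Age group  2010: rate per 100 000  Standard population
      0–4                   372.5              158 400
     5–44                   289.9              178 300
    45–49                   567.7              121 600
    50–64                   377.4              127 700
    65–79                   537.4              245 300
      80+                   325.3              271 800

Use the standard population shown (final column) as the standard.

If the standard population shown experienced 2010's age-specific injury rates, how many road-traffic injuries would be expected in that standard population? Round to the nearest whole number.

Expected road-traffic injuries = Σ (standard pop × age-specific rate ÷ 100 000)
= 158 400×372.5/100 000 + 178 300×289.9/100 000 + 121 600×567.7/100 000 + 127 700×377.4/100 000 + 245 300×537.4/100 000 + 271 800×325.3/100 000
= 590.04 + 516.89 + 690.32 + 481.94 + 1318.24 + 884.17 = 4481.60.

4482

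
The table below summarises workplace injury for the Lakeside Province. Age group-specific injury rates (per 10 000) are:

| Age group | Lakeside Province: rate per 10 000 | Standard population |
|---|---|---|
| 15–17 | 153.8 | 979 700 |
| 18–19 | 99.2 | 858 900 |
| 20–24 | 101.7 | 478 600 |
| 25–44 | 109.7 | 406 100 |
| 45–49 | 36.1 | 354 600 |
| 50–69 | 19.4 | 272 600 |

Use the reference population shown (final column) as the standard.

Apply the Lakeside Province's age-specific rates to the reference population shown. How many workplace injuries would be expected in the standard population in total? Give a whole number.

Expected workplace injuries = Σ (standard pop × age-specific rate ÷ 10 000)
= 979 700×153.8/10 000 + 858 900×99.2/10 000 + 478 600×101.7/10 000 + 406 100×109.7/10 000 + 354 600×36.1/10 000 + 272 600×19.4/10 000
= 15067.79 + 8520.29 + 4867.36 + 4454.92 + 1280.11 + 528.84 = 34719.30.

34719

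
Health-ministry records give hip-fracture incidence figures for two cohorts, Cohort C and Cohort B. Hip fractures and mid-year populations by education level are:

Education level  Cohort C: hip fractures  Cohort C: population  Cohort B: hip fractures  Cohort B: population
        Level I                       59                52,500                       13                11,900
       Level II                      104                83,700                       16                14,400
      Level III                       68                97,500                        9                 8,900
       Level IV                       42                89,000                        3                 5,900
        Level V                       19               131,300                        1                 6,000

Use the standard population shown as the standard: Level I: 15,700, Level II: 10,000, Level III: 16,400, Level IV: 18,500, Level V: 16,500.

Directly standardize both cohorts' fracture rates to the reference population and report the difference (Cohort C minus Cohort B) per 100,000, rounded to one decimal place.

Education-specific rates per 100,000 for Cohort C: 112.38, 124.25, 69.74, 47.19, 14.47.
For Cohort B: 109.24, 111.11, 101.12, 50.85, 16.67.
Standard total = 77,100; weights = 0.2036, 0.1297, 0.2127, 0.2399, 0.2140.
Cohort C: 0.2036×112.38 + 0.1297×124.25 + 0.2127×69.74 + 0.2399×47.19 + 0.2140×14.47 = 68.2556 per 100,000.
Cohort B: 0.2036×109.24 + 0.1297×111.11 + 0.2127×101.12 + 0.2399×50.85 + 0.2140×16.67 = 73.9344 per 100,000.
Difference = 68.2556 − 73.9344 = -5.6788.

-5.7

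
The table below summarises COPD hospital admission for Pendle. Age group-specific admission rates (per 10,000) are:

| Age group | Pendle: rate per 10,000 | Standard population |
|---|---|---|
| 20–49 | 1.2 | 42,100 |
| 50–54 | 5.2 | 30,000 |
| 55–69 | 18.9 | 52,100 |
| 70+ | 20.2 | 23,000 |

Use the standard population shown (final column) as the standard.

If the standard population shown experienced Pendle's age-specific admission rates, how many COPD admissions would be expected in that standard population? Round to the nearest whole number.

166

Expected COPD admissions = Σ (standard pop × age-specific rate ÷ 10,000)
= 42,100×1.2/10,000 + 30,000×5.2/10,000 + 52,100×18.9/10,000 + 23,000×20.2/10,000
= 5.05 + 15.60 + 98.47 + 46.46 = 165.58.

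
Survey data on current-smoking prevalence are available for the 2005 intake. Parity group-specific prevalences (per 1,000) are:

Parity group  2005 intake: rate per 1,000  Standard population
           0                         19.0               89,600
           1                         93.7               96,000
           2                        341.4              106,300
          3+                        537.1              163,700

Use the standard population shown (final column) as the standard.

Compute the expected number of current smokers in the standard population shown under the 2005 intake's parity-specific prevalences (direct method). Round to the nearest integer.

Expected current smokers = Σ (standard pop × parity-specific rate ÷ 1,000)
= 89,600×19.0/1,000 + 96,000×93.7/1,000 + 106,300×341.4/1,000 + 163,700×537.1/1,000
= 1702.40 + 8995.20 + 36290.82 + 87923.27 = 134911.69.

134912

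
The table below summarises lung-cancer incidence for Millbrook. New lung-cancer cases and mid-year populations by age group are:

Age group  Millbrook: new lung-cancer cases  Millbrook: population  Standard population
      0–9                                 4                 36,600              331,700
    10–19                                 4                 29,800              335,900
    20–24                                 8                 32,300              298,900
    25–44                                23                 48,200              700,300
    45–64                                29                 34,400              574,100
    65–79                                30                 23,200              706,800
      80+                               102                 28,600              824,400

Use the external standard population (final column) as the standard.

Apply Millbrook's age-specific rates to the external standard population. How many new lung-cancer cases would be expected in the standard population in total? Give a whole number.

4828

Age-specific rates per 100,000 for Millbrook: 10.93, 13.42, 24.77, 47.72, 84.30, 129.31, 356.64.
Expected new lung-cancer cases = Σ (standard pop × age-specific rate ÷ 100,000)
= 331,700×10.93/100,000 + 335,900×13.42/100,000 + 298,900×24.77/100,000 + 700,300×47.72/100,000 + 574,100×84.30/100,000 + 706,800×129.31/100,000 + 824,400×356.64/100,000
= 36.25 + 45.09 + 74.03 + 334.17 + 483.98 + 913.97 + 2940.17 = 4827.65.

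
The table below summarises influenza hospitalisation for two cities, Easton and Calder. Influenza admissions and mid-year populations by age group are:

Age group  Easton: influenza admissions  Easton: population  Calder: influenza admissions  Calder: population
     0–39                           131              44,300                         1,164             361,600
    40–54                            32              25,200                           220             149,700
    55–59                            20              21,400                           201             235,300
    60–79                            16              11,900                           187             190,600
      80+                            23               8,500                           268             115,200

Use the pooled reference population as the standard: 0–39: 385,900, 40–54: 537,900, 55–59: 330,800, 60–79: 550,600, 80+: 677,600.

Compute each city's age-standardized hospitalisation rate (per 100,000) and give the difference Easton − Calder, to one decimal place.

11.1

Age-specific rates per 100,000 for Easton: 295.71, 126.98, 93.46, 134.45, 270.59.
For Calder: 321.90, 146.96, 85.42, 98.11, 232.64.
Standard total = 2,482,800; weights = 0.1554, 0.2167, 0.1332, 0.2218, 0.2729.
Easton: 0.1554×295.71 + 0.2167×126.98 + 0.1332×93.46 + 0.2218×134.45 + 0.2729×270.59 = 189.5909 per 100,000.
Calder: 0.1554×321.90 + 0.2167×146.96 + 0.1332×85.42 + 0.2218×98.11 + 0.2729×232.64 = 178.5026 per 100,000.
Difference = 189.5909 − 178.5026 = 11.0883.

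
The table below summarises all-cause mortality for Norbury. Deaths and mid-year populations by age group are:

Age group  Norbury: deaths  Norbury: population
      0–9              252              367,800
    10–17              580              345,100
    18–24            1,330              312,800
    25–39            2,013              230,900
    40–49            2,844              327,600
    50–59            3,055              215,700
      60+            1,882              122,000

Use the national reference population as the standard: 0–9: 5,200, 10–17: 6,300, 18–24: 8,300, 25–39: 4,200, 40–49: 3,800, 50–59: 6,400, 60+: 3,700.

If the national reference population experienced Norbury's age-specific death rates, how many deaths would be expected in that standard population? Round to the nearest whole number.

267

Age-specific rates per 100,000 for Norbury: 68.52, 168.07, 425.19, 871.81, 868.13, 1416.32, 1542.62.
Expected deaths = Σ (standard pop × age-specific rate ÷ 100,000)
= 5,200×68.52/100,000 + 6,300×168.07/100,000 + 8,300×425.19/100,000 + 4,200×871.81/100,000 + 3,800×868.13/100,000 + 6,400×1416.32/100,000 + 3,700×1542.62/100,000
= 3.56 + 10.59 + 35.29 + 36.62 + 32.99 + 90.64 + 57.08 = 266.77.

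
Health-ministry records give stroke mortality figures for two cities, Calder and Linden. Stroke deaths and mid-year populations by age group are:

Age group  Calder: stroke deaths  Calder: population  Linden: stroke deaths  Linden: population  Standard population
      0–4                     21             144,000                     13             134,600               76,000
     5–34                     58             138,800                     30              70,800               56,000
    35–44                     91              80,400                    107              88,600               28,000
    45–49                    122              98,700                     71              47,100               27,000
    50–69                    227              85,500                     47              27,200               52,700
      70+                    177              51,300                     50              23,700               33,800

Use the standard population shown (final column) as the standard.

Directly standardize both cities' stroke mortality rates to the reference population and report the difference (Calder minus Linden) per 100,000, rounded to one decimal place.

32.2

Age-specific rates per 100,000 for Calder: 14.58, 41.79, 113.18, 123.61, 265.50, 345.03.
For Linden: 9.66, 42.37, 120.77, 150.74, 172.79, 210.97.
Standard total = 273,500; weights = 0.2779, 0.2048, 0.1024, 0.0987, 0.1927, 0.1236.
Calder: 0.2779×14.58 + 0.2048×41.79 + 0.1024×113.18 + 0.0987×123.61 + 0.1927×265.50 + 0.1236×345.03 = 130.1960 per 100,000.
Linden: 0.2779×9.66 + 0.2048×42.37 + 0.1024×120.77 + 0.0987×150.74 + 0.1927×172.79 + 0.1236×210.97 = 97.9726 per 100,000.
Difference = 130.1960 − 97.9726 = 32.2234.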